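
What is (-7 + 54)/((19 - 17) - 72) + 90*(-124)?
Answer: -781247/70 ≈ -11161.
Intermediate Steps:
(-7 + 54)/((19 - 17) - 72) + 90*(-124) = 47/(2 - 72) - 11160 = 47/(-70) - 11160 = 47*(-1/70) - 11160 = -47/70 - 11160 = -781247/70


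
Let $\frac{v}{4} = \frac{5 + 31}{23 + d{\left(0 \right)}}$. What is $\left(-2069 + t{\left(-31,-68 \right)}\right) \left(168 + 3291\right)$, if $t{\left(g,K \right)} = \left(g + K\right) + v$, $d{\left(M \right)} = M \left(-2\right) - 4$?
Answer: $- \frac{141985032}{19} \approx -7.4729 \cdot 10^{6}$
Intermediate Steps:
$d{\left(M \right)} = -4 - 2 M$ ($d{\left(M \right)} = - 2 M - 4 = -4 - 2 M$)
$v = \frac{144}{19}$ ($v = 4 \frac{5 + 31}{23 - 4} = 4 \frac{36}{23 + \left(-4 + 0\right)} = 4 \frac{36}{23 - 4} = 4 \cdot \frac{36}{19} = \frac{144}{19} \approx 7.5789$)
$t{\left(g,K \right)} = \frac{144}{19} + K + g$ ($t{\left(g,K \right)} = \left(g + K\right) + \frac{144}{19} = \left(K + g\right) + \frac{144}{19} = \frac{144}{19} + K + g$)
$\left(-2069 + t{\left(-31,-68 \right)}\right) \left(168 + 3291\right) = \left(-2069 - \frac{1737}{19}\right) \left(168 + 3291\right) = \left(-2069 - \frac{1737}{19}\right) 3459 = \left(- \frac{41048}{19}\right) 3459 = - \frac{141985032}{19}$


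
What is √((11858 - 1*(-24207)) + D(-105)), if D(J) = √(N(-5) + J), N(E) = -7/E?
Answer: √(901625 + 5*I*√2590)/5 ≈ 189.91 + 0.026798*I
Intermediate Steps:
D(J) = √(7/5 + J) (D(J) = √(-7/(-5) + J) = √(-7*(-⅕) + J) = √(7/5 + J))
√((11858 - 1*(-24207)) + D(-105)) = √((11858 - 1*(-24207)) + √(35 + 25*(-105))/5) = √((11858 + 24207) + √(35 - 2625)/5) = √(36065 + √(-2590)/5) = √(36065 + (I*√2590)/5) = √(36065 + I*√2590/5)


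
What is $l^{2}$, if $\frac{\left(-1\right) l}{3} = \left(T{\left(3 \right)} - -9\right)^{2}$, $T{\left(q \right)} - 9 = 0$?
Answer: $944784$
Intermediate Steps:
$T{\left(q \right)} = 9$ ($T{\left(q \right)} = 9 + 0 = 9$)
$l = -972$ ($l = - 3 \left(9 - -9\right)^{2} = - 3 \left(9 + 9\right)^{2} = - 3 \cdot 18^{2} = \left(-3\right) 324 = -972$)
$l^{2} = \left(-972\right)^{2} = 944784$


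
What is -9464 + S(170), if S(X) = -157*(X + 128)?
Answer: -56250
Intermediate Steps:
S(X) = -20096 - 157*X (S(X) = -157*(128 + X) = -20096 - 157*X)
-9464 + S(170) = -9464 + (-20096 - 157*170) = -9464 + (-20096 - 26690) = -9464 - 46786 = -56250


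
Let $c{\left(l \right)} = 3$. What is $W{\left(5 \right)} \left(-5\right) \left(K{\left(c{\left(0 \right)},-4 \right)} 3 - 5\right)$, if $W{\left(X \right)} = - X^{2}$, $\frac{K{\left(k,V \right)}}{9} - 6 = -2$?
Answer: $12875$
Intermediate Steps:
$K{\left(k,V \right)} = 36$ ($K{\left(k,V \right)} = 54 + 9 \left(-2\right) = 54 - 18 = 36$)
$W{\left(5 \right)} \left(-5\right) \left(K{\left(c{\left(0 \right)},-4 \right)} 3 - 5\right) = - 5^{2} \left(-5\right) \left(36 \cdot 3 - 5\right) = \left(-1\right) 25 \left(-5\right) \left(108 - 5\right) = \left(-25\right) \left(-5\right) 103 = 125 \cdot 103 = 12875$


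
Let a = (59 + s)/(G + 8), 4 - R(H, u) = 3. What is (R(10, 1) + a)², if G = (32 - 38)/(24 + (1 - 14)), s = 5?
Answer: 154449/1681 ≈ 91.879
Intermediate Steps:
R(H, u) = 1 (R(H, u) = 4 - 1*3 = 4 - 3 = 1)
G = -6/11 (G = -6/(24 - 13) = -6/11 ≈ -0.54545)
a = 352/41 (a = (59 + 5)/(-6/11 + 8) = 64/(82/11) = 64*(11/82) = 352/41 ≈ 8.5854)
(R(10, 1) + a)² = (1 + 352/41)² = (393/41)² = 154449/1681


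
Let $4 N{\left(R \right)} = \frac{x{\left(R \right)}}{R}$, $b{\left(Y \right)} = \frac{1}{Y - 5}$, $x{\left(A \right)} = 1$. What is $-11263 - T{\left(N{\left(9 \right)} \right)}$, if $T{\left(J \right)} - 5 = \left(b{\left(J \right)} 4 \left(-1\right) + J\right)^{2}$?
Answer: $- \frac{467933994217}{41525136} \approx -11269.0$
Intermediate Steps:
$b{\left(Y \right)} = \frac{1}{-5 + Y}$
$N{\left(R \right)} = \frac{1}{4 R}$ ($N{\left(R \right)} = \frac{1 \frac{1}{R}}{4} = \frac{1}{4 R}$)
$T{\left(J \right)} = 5 + \left(J - \frac{4}{-5 + J}\right)^{2}$ ($T{\left(J \right)} = 5 + \left(\frac{1}{-5 + J} 4 \left(-1\right) + J\right)^{2} = 5 + \left(\frac{4}{-5 + J} \left(-1\right) + J\right)^{2} = 5 + \left(- \frac{4}{-5 + J} + J\right)^{2} = 5 + \left(J - \frac{4}{-5 + J}\right)^{2}$)
$-11263 - T{\left(N{\left(9 \right)} \right)} = -11263 - \left(5 + \left(\frac{1}{4 \cdot 9} - \frac{4}{-5 + \frac{1}{4 \cdot 9}}\right)^{2}\right) = -11263 - \left(5 + \left(\frac{1}{4} \cdot \frac{1}{9} - \frac{4}{-5 + \frac{1}{4} \cdot \frac{1}{9}}\right)^{2}\right) = -11263 - \left(5 + \left(\frac{1}{36} - \frac{4}{-5 + \frac{1}{36}}\right)^{2}\right) = -11263 - \left(5 + \left(\frac{1}{36} - \frac{4}{- \frac{179}{36}}\right)^{2}\right) = -11263 - \left(5 + \left(\frac{1}{36} - - \frac{144}{179}\right)^{2}\right) = -11263 - \left(5 + \left(\frac{1}{36} + \frac{144}{179}\right)^{2}\right) = -11263 - \left(5 + \left(\frac{5363}{6444}\right)^{2}\right) = -11263 - \left(5 + \frac{28761769}{41525136}\right) = -11263 - \frac{236387449}{41525136} = - \frac{467933994217}{41525136}$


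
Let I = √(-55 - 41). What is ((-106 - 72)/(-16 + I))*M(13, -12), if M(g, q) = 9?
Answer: 801/11 + 801*I*√6/44 ≈ 72.818 + 44.592*I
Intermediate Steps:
I = 4*I*√6 (I = √(-96) = 4*I*√6 ≈ 9.798*I)
((-106 - 72)/(-16 + I))*M(13, -12) = ((-106 - 72)/(-16 + 4*I*√6))*9 = -178/(-16 + 4*I*√6)*9 = -1602/(-16 + 4*I*√6)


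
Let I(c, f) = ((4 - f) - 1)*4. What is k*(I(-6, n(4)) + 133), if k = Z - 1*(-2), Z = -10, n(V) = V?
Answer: -1032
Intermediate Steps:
k = -8 (k = -10 - 1*(-2) = -10 + 2 = -8)
I(c, f) = 12 - 4*f (I(c, f) = (3 - f)*4 = 12 - 4*f)
k*(I(-6, n(4)) + 133) = -8*((12 - 4*4) + 133) = -8*((12 - 16) + 133) = -8*(-4 + 133) = -8*129 = -1032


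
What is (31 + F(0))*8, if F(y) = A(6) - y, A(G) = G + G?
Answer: 344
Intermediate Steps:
A(G) = 2*G
F(y) = 12 - y (F(y) = 2*6 - y = 12 - y)
(31 + F(0))*8 = (31 + (12 - 1*0))*8 = (31 + (12 + 0))*8 = (31 + 12)*8 = 43*8 = 344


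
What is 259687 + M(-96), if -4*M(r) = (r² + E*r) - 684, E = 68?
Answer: 259186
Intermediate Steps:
M(r) = 171 - 17*r - r²/4 (M(r) = -((r² + 68*r) - 684)/4 = -(-684 + r² + 68*r)/4 = 171 - 17*r - r²/4)
259687 + M(-96) = 259687 + (171 - 17*(-96) - ¼*(-96)²) = 259687 + (171 + 1632 - ¼*9216) = 259687 + (171 + 1632 - 2304) = 259687 - 501 = 259186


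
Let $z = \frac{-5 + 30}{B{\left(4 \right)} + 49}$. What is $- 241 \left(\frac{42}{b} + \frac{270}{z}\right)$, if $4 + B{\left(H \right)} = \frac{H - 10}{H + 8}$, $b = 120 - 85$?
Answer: $- \frac{580569}{5} \approx -1.1611 \cdot 10^{5}$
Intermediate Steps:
$b = 35$ ($b = 120 - 85 = 35$)
$B{\left(H \right)} = -4 + \frac{-10 + H}{8 + H}$ ($B{\left(H \right)} = -4 + \frac{H - 10}{H + 8} = -4 + \frac{-10 + H}{8 + H}$)
$z = \frac{50}{89}$ ($z = \frac{-5 + 30}{\frac{3 \left(-14 - 4\right)}{8 + 4} + 49} = \frac{25}{\frac{3 \left(-14 - 4\right)}{12} + 49} = \frac{25}{3 \cdot \frac{1}{12} \left(-18\right) + 49} = \frac{25}{- \frac{9}{2} + 49} = \frac{25}{\frac{89}{2}} = 25 \cdot \frac{2}{89} = \frac{50}{89} \approx 0.5618$)
$- 241 \left(\frac{42}{b} + \frac{270}{z}\right) = - 241 \left(\frac{42}{35} + \frac{270}{\frac{50}{89}}\right) = - 241 \left(42 \cdot \frac{1}{35} + 270 \cdot \frac{89}{50}\right) = - 241 \left(\frac{6}{5} + \frac{2403}{5}\right) = \left(-241\right) \frac{2409}{5} = - \frac{580569}{5}$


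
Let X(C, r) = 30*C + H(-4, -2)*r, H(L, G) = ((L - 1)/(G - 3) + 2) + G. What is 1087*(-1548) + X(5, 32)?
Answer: -1682494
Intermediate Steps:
H(L, G) = 2 + G + (-1 + L)/(-3 + G) (H(L, G) = ((-1 + L)/(-3 + G) + 2) + G = (2 + (-1 + L)/(-3 + G)) + G = 2 + G + (-1 + L)/(-3 + G))
X(C, r) = r + 30*C (X(C, r) = 30*C + ((-7 - 4 + (-2)² - 1*(-2))/(-3 - 2))*r = 30*C + ((-7 - 4 + 4 + 2)/(-5))*r = 30*C + (-⅕*(-5))*r = 30*C + 1*r = 30*C + r = r + 30*C)
1087*(-1548) + X(5, 32) = 1087*(-1548) + (32 + 30*5) = -1682676 + (32 + 150) = -1682676 + 182 = -1682494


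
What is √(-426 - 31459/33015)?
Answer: I*√465374454735/33015 ≈ 20.663*I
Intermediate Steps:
√(-426 - 31459/33015) = √(-14095849/33015) = I*√465374454735/33015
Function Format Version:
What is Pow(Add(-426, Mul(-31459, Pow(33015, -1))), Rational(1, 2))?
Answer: Mul(Rational(1, 33015), I, Pow(465374454735, Rational(1, 2))) ≈ Mul(20.663, I)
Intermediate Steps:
Pow(Add(-426, Mul(-31459, Pow(33015, -1))), Rational(1, 2)) = Pow(Add(-426, Mul(-31459, Rational(1, 33015))), Rational(1, 2)) = Pow(Add(-426, Rational(-31459, 33015)), Rational(1, 2)) = Pow(Rational(-14095849, 33015), Rational(1, 2)) = Mul(Rational(1, 33015), I, Pow(465374454735, Rational(1, 2)))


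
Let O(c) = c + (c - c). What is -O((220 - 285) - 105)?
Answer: 170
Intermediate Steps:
O(c) = c (O(c) = c + 0 = c)
-O((220 - 285) - 105) = -((220 - 285) - 105) = -(-65 - 105) = -1*(-170) = 170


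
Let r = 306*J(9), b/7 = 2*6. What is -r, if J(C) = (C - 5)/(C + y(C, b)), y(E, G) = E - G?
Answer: 204/11 ≈ 18.545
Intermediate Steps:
b = 84 (b = 7*(2*6) = 7*12 = 84)
J(C) = (-5 + C)/(-84 + 2*C) (J(C) = (C - 5)/(C + (C - 1*84)) = (-5 + C)/(C + (C - 84)) = (-5 + C)/(C + (-84 + C)) = (-5 + C)/(-84 + 2*C))
r = -204/11 (r = 306*((-5 + 9)/(2*(-42 + 9))) = 306*((1/2)*4/(-33)) = 306*((1/2)*(-1/33)*4) = 306*(-2/33) = -204/11 ≈ -18.545)
-r = -1*(-204/11) = 204/11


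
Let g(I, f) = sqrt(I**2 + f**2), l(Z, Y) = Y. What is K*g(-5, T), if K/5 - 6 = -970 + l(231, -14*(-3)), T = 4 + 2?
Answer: -4610*sqrt(61) ≈ -36005.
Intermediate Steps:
T = 6
K = -4610 (K = 30 + 5*(-970 - 14*(-3)) = 30 + 5*(-970 + 42) = 30 + 5*(-928) = 30 - 4640 = -4610)
K*g(-5, T) = -4610*sqrt((-5)**2 + 6**2) = -4610*sqrt(25 + 36) = -4610*sqrt(61)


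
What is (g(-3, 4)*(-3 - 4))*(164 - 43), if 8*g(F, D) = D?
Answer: -847/2 ≈ -423.50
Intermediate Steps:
g(F, D) = D/8
(g(-3, 4)*(-3 - 4))*(164 - 43) = (((⅛)*4)*(-3 - 4))*(164 - 43) = ((½)*(-7))*121 = -7/2*121 = -847/2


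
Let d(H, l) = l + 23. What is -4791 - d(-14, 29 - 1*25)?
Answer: -4818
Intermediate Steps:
d(H, l) = 23 + l
-4791 - d(-14, 29 - 1*25) = -4791 - (23 + (29 - 1*25)) = -4791 - (23 + (29 - 25)) = -4791 - (23 + 4) = -4791 - 1*27 = -4791 - 27 = -4818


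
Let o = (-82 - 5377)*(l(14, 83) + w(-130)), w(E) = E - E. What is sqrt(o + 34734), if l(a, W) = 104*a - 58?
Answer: 2*I*sqrt(1899237) ≈ 2756.3*I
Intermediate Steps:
l(a, W) = -58 + 104*a
w(E) = 0
o = -7631682 (o = (-82 - 5377)*((-58 + 104*14) + 0) = -5459*((-58 + 1456) + 0) = -5459*(1398 + 0) = -5459*1398 = -7631682)
sqrt(o + 34734) = sqrt(-7631682 + 34734) = sqrt(-7596948) = 2*I*sqrt(1899237)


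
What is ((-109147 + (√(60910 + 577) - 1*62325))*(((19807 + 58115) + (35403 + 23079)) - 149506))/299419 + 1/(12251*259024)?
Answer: 7129225536552958875/950147218143056 - 13102*√61487/299419 ≈ 7492.4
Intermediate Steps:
((-109147 + (√(60910 + 577) - 1*62325))*(((19807 + 58115) + (35403 + 23079)) - 149506))/299419 + 1/(12251*259024) = ((-109147 + (√61487 - 62325))*((77922 + 58482) - 149506))*(1/299419) + (1/12251)*(1/259024) = ((-109147 + (-62325 + √61487))*(136404 - 149506))*(1/299419) + 1/3173303024 = ((-171472 + √61487)*(-13102))*(1/299419) + 1/3173303024 = (2246626144 - 13102*√61487)*(1/299419) + 1/3173303024 = (2246626144/299419 - 13102*√61487/299419) + 1/3173303024 = 7129225536552958875/950147218143056 - 13102*√61487/299419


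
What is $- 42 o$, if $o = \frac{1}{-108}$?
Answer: $\frac{7}{18} \approx 0.38889$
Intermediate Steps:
$o = - \frac{1}{108} \approx -0.0092593$
$- 42 o = \left(-42\right) \left(- \frac{1}{108}\right) = \frac{7}{18}$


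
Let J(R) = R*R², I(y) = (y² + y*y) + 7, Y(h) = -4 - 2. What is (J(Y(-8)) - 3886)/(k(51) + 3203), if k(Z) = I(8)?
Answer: -2051/1669 ≈ -1.2289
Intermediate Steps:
Y(h) = -6
I(y) = 7 + 2*y² (I(y) = (y² + y²) + 7 = 2*y² + 7 = 7 + 2*y²)
k(Z) = 135 (k(Z) = 7 + 2*8² = 7 + 2*64 = 7 + 128 = 135)
J(R) = R³
(J(Y(-8)) - 3886)/(k(51) + 3203) = ((-6)³ - 3886)/(135 + 3203) = (-216 - 3886)/3338 = -4102*1/3338 = -2051/1669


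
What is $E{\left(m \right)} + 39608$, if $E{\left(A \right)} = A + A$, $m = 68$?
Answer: $39744$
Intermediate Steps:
$E{\left(A \right)} = 2 A$
$E{\left(m \right)} + 39608 = 2 \cdot 68 + 39608 = 136 + 39608 = 39744$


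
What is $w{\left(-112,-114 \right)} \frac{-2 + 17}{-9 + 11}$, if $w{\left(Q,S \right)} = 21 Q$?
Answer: $-17640$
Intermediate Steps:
$w{\left(-112,-114 \right)} \frac{-2 + 17}{-9 + 11} = 21 \left(-112\right) \frac{-2 + 17}{-9 + 11} = - 2352 \cdot \frac{15}{2} = - 2352 \cdot 15 \cdot \frac{1}{2} = \left(-2352\right) \frac{15}{2} = -17640$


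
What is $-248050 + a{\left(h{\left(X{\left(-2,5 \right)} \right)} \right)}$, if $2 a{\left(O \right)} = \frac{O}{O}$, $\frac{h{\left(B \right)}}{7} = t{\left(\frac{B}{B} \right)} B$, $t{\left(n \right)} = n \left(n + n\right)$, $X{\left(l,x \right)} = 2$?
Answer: $- \frac{496099}{2} \approx -2.4805 \cdot 10^{5}$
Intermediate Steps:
$t{\left(n \right)} = 2 n^{2}$ ($t{\left(n \right)} = n 2 n = 2 n^{2}$)
$h{\left(B \right)} = 14 B$ ($h{\left(B \right)} = 7 \cdot 2 \left(\frac{B}{B}\right)^{2} B = 7 \cdot 2 \cdot 1^{2} B = 7 \cdot 2 \cdot 1 B = 7 \cdot 2 B = 14 B$)
$a{\left(O \right)} = \frac{1}{2}$ ($a{\left(O \right)} = \frac{O \frac{1}{O}}{2} = \frac{1}{2} \cdot 1 = \frac{1}{2}$)
$-248050 + a{\left(h{\left(X{\left(-2,5 \right)} \right)} \right)} = -248050 + \frac{1}{2} = - \frac{496099}{2}$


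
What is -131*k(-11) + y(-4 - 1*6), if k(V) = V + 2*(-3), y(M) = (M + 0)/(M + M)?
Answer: 4455/2 ≈ 2227.5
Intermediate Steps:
y(M) = ½ (y(M) = M/((2*M)) = M*(1/(2*M)) = ½)
k(V) = -6 + V (k(V) = V - 6 = -6 + V)
-131*k(-11) + y(-4 - 1*6) = -131*(-6 - 11) + ½ = -131*(-17) + ½ = 2227 + ½ = 4455/2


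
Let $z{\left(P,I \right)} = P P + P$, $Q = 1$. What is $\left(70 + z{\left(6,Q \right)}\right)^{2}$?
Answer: $12544$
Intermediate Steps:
$z{\left(P,I \right)} = P + P^{2}$ ($z{\left(P,I \right)} = P^{2} + P = P + P^{2}$)
$\left(70 + z{\left(6,Q \right)}\right)^{2} = \left(70 + 6 \left(1 + 6\right)\right)^{2} = \left(70 + 6 \cdot 7\right)^{2} = \left(70 + 42\right)^{2} = 112^{2} = 12544$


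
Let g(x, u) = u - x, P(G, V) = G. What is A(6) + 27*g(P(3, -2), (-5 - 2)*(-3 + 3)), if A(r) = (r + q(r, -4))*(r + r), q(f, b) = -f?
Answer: -81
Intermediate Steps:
A(r) = 0 (A(r) = (r - r)*(r + r) = 0*(2*r) = 0)
A(6) + 27*g(P(3, -2), (-5 - 2)*(-3 + 3)) = 0 + 27*((-5 - 2)*(-3 + 3) - 1*3) = 0 + 27*(-7*0 - 3) = 0 + 27*(0 - 3) = 0 + 27*(-3) = 0 - 81 = -81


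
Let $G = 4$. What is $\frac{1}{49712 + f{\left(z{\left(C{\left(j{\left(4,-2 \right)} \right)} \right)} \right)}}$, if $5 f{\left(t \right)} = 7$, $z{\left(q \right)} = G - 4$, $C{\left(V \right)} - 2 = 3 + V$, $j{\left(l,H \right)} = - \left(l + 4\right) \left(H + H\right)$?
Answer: $\frac{5}{248567} \approx 2.0115 \cdot 10^{-5}$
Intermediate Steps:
$j{\left(l,H \right)} = - 2 H \left(4 + l\right)$ ($j{\left(l,H \right)} = - \left(4 + l\right) 2 H = - 2 H \left(4 + l\right)$)
$C{\left(V \right)} = 5 + V$ ($C{\left(V \right)} = 2 + \left(3 + V\right) = 5 + V$)
$z{\left(q \right)} = 0$ ($z{\left(q \right)} = 4 - 4 = 0$)
$f{\left(t \right)} = \frac{7}{5}$ ($f{\left(t \right)} = \frac{1}{5} \cdot 7 = \frac{7}{5}$)
$\frac{1}{49712 + f{\left(z{\left(C{\left(j{\left(4,-2 \right)} \right)} \right)} \right)}} = \frac{1}{49712 + \frac{7}{5}} = \frac{1}{\frac{248567}{5}} = \frac{5}{248567}$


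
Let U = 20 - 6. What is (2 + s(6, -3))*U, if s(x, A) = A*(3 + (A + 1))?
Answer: -14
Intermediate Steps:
s(x, A) = A*(4 + A) (s(x, A) = A*(3 + (1 + A)) = A*(4 + A))
U = 14
(2 + s(6, -3))*U = (2 - 3*(4 - 3))*14 = (2 - 3*1)*14 = (2 - 3)*14 = -1*14 = -14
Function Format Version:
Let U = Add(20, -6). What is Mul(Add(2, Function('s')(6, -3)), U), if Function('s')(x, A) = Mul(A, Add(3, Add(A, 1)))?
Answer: -14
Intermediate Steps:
Function('s')(x, A) = Mul(A, Add(4, A)) (Function('s')(x, A) = Mul(A, Add(3, Add(1, A))) = Mul(A, Add(4, A)))
U = 14
Mul(Add(2, Function('s')(6, -3)), U) = Mul(Add(2, Mul(-3, Add(4, -3))), 14) = Mul(Add(2, Mul(-3, 1)), 14) = Mul(Add(2, -3), 14) = Mul(-1, 14) = -14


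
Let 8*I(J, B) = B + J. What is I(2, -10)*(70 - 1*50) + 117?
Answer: 97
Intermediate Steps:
I(J, B) = B/8 + J/8 (I(J, B) = (B + J)/8 = B/8 + J/8)
I(2, -10)*(70 - 1*50) + 117 = ((1/8)*(-10) + (1/8)*2)*(70 - 1*50) + 117 = (-5/4 + 1/4)*(70 - 50) + 117 = -1*20 + 117 = -20 + 117 = 97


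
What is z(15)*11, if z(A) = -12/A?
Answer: -44/5 ≈ -8.8000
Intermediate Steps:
z(15)*11 = -12/15*11 = -12*1/15*11 = -4/5*11 = -44/5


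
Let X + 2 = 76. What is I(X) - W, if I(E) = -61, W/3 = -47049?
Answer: 141086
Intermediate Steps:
X = 74 (X = -2 + 76 = 74)
W = -141147 (W = 3*(-47049) = -141147)
I(X) - W = -61 - 1*(-141147) = -61 + 141147 = 141086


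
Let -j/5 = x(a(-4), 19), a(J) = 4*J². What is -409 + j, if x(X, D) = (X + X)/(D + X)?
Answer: -34587/83 ≈ -416.71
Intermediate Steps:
x(X, D) = 2*X/(D + X) (x(X, D) = (2*X)/(D + X) = 2*X/(D + X))
j = -640/83 (j = -10*4*(-4)²/(19 + 4*(-4)²) = -10*4*16/(19 + 4*16) = -10*64/(19 + 64) = -10*64/83 = -5*128/83 = -640/83 ≈ -7.7108)
-409 + j = -409 - 640/83 = -34587/83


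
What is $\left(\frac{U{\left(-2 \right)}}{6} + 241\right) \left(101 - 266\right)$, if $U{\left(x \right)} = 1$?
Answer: $- \frac{79585}{2} \approx -39793.0$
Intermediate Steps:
$\left(\frac{U{\left(-2 \right)}}{6} + 241\right) \left(101 - 266\right) = \left(\frac{1}{6} \cdot 1 + 241\right) \left(101 - 266\right) = \left(\frac{1}{6} \cdot 1 + 241\right) \left(-165\right) = \left(\frac{1}{6} + 241\right) \left(-165\right) = \frac{1447}{6} \left(-165\right) = - \frac{79585}{2}$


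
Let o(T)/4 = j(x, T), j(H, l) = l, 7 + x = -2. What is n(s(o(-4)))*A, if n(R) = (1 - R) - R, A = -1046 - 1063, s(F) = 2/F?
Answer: -10545/4 ≈ -2636.3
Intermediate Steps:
x = -9 (x = -7 - 2 = -9)
o(T) = 4*T
A = -2109
n(R) = 1 - 2*R
n(s(o(-4)))*A = (1 - 4/(4*(-4)))*(-2109) = (1 - 4/(-16))*(-2109) = (1 - 4*(-1)/16)*(-2109) = (1 - 2*(-⅛))*(-2109) = (1 + ¼)*(-2109) = (5/4)*(-2109) = -10545/4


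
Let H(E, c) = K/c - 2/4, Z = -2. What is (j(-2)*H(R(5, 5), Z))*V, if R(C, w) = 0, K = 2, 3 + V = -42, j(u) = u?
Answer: -135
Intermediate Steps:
V = -45 (V = -3 - 42 = -45)
H(E, c) = -½ + 2/c (H(E, c) = 2/c - 2/4 = 2/c - 2*¼ = 2/c - ½ = -½ + 2/c)
(j(-2)*H(R(5, 5), Z))*V = -(4 - 1*(-2))/(-2)*(-45) = -(-1)*(4 + 2)/2*(-45) = -(-1)*6/2*(-45) = -2*(-3/2)*(-45) = 3*(-45) = -135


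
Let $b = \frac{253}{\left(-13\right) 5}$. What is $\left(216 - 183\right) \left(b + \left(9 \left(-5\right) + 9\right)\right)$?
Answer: $- \frac{85569}{65} \approx -1316.4$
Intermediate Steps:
$b = - \frac{253}{65}$ ($b = \frac{253}{-65} = 253 \left(- \frac{1}{65}\right) = - \frac{253}{65} \approx -3.8923$)
$\left(216 - 183\right) \left(b + \left(9 \left(-5\right) + 9\right)\right) = \left(216 - 183\right) \left(- \frac{253}{65} + \left(9 \left(-5\right) + 9\right)\right) = 33 \left(- \frac{253}{65} + \left(-45 + 9\right)\right) = 33 \left(- \frac{253}{65} - 36\right) = 33 \left(- \frac{2593}{65}\right) = - \frac{85569}{65}$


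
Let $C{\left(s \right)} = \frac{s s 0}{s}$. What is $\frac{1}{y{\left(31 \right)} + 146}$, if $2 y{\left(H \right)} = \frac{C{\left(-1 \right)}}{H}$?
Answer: $\frac{1}{146} \approx 0.0068493$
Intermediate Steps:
$C{\left(s \right)} = 0$ ($C{\left(s \right)} = \frac{s^{2} \cdot 0}{s} = \frac{0}{s} = 0$)
$y{\left(H \right)} = 0$ ($y{\left(H \right)} = \frac{0 \frac{1}{H}}{2} = \frac{1}{2} \cdot 0 = 0$)
$\frac{1}{y{\left(31 \right)} + 146} = \frac{1}{0 + 146} = \frac{1}{146}$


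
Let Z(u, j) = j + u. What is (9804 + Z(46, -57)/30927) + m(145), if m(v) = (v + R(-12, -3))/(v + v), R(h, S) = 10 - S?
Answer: 43967646298/4484415 ≈ 9804.5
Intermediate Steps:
m(v) = (13 + v)/(2*v) (m(v) = (v + (10 - 1*(-3)))/(v + v) = (v + (10 + 3))/((2*v)) = (v + 13)*(1/(2*v)) = (13 + v)*(1/(2*v)) = (13 + v)/(2*v))
(9804 + Z(46, -57)/30927) + m(145) = (9804 + (-57 + 46)/30927) + (½)*(13 + 145)/145 = (9804 - 11*1/30927) + (½)*(1/145)*158 = (9804 - 11/30927) + 79/145 = 303208297/30927 + 79/145 = 43967646298/4484415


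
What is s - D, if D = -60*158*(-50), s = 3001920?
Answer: 2527920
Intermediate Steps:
D = 474000 (D = -9480*(-50) = 474000)
s - D = 3001920 - 1*474000 = 3001920 - 474000 = 2527920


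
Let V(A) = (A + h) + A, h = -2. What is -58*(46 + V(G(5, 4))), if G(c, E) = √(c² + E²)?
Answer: -2552 - 116*√41 ≈ -3294.8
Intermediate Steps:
G(c, E) = √(E² + c²)
V(A) = -2 + 2*A (V(A) = (A - 2) + A = (-2 + A) + A = -2 + 2*A)
-58*(46 + V(G(5, 4))) = -58*(46 + (-2 + 2*√(4² + 5²))) = -58*(46 + (-2 + 2*√(16 + 25))) = -58*(46 + (-2 + 2*√41)) = -58*(44 + 2*√41) = -2552 - 116*√41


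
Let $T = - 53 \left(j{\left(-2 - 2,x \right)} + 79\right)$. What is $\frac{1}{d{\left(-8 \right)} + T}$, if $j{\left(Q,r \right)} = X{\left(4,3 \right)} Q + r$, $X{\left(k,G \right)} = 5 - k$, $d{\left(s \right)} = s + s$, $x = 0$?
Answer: $- \frac{1}{3991} \approx -0.00025056$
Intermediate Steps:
$d{\left(s \right)} = 2 s$
$j{\left(Q,r \right)} = Q + r$ ($j{\left(Q,r \right)} = \left(5 - 4\right) Q + r = 1 Q + r = Q + r$)
$T = -3975$ ($T = - 53 \left(\left(\left(-2 - 2\right) + 0\right) + 79\right) = - 53 \left(\left(-4 + 0\right) + 79\right) = - 53 \left(-4 + 79\right) = \left(-53\right) 75 = -3975$)
$\frac{1}{d{\left(-8 \right)} + T} = \frac{1}{2 \left(-8\right) - 3975} = \frac{1}{-16 - 3975} = \frac{1}{-3991} = - \frac{1}{3991}$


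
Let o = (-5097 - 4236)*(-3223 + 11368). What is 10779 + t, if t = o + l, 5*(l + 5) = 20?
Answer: -76006507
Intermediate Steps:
l = -1 (l = -5 + (⅕)*20 = -5 + 4 = -1)
o = -76017285 (o = -9333*8145 = -76017285)
t = -76017286 (t = -76017285 - 1 = -76017286)
10779 + t = 10779 - 76017286 = -76006507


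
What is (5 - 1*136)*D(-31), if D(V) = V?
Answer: 4061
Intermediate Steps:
(5 - 1*136)*D(-31) = (5 - 1*136)*(-31) = (5 - 136)*(-31) = -131*(-31) = 4061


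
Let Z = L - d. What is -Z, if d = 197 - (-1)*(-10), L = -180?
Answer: 367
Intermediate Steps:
d = 187 (d = 197 - 1*10 = 197 - 10 = 187)
Z = -367 (Z = -180 - 1*187 = -180 - 187 = -367)
-Z = -1*(-367) = 367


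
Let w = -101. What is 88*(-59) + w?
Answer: -5293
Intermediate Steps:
88*(-59) + w = 88*(-59) - 101 = -5192 - 101 = -5293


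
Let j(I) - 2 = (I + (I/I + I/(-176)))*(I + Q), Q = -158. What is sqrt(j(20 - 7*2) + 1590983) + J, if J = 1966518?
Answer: 1966518 + 2*sqrt(48095267)/11 ≈ 1.9678e+6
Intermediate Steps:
j(I) = 2 + (1 + 175*I/176)*(-158 + I) (j(I) = 2 + (I + (I/I + I/(-176)))*(I - 158) = 2 + (I + (1 + I*(-1/176)))*(-158 + I) = 2 + (I + (1 - I/176))*(-158 + I) = 2 + (1 + 175*I/176)*(-158 + I))
sqrt(j(20 - 7*2) + 1590983) + J = sqrt((-156 - 13737*(20 - 7*2)/88 + 175*(20 - 7*2)**2/176) + 1590983) + 1966518 = sqrt((-156 - 13737*(20 - 14)/88 + 175*(20 - 14)**2/176) + 1590983) + 1966518 = sqrt((-156 - 13737/88*6 + (175/176)*6**2) + 1590983) + 1966518 = sqrt((-156 - 41211/44 + (175/176)*36) + 1590983) + 1966518 = sqrt((-156 - 41211/44 + 1575/44) + 1590983) + 1966518 = sqrt(-11625/11 + 1590983) + 1966518 = sqrt(17489188/11) + 1966518 = 2*sqrt(48095267)/11 + 1966518 = 1966518 + 2*sqrt(48095267)/11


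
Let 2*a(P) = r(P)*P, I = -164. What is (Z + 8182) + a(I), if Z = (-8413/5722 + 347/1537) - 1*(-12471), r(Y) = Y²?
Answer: -19214869192013/8794714 ≈ -2.1848e+6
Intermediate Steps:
a(P) = P³/2 (a(P) = (P²*P)/2 = P³/2)
Z = 109667933047/8794714 (Z = (-8413*1/5722 + 347*(1/1537)) + 12471 = (-8413/5722 + 347/1537) + 12471 = -10945247/8794714 + 12471 = 109667933047/8794714 ≈ 12470.)
(Z + 8182) + a(I) = (109667933047/8794714 + 8182) + (½)*(-164)³ = 181626282995/8794714 + (½)*(-4410944) = 181626282995/8794714 - 2205472 = -19214869192013/8794714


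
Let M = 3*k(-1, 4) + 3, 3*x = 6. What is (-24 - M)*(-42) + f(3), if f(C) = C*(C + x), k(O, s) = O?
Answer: 1023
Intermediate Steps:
x = 2 (x = (⅓)*6 = 2)
f(C) = C*(2 + C) (f(C) = C*(C + 2) = C*(2 + C))
M = 0 (M = 3*(-1) + 3 = -3 + 3 = 0)
(-24 - M)*(-42) + f(3) = (-24 - 1*0)*(-42) + 3*(2 + 3) = (-24 + 0)*(-42) + 3*5 = -24*(-42) + 15 = 1008 + 15 = 1023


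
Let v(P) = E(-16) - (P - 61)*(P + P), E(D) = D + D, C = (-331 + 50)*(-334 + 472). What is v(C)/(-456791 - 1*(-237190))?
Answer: 3012197516/219601 ≈ 13717.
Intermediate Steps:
C = -38778 (C = -281*138 = -38778)
E(D) = 2*D
v(P) = -32 - 2*P*(-61 + P) (v(P) = 2*(-16) - (P - 61)*(P + P) = -32 - (-61 + P)*2*P = -32 - 2*P*(-61 + P))
v(C)/(-456791 - 1*(-237190)) = (-32 - 2*(-38778)² + 122*(-38778))/(-456791 - 1*(-237190)) = (-32 - 2*1503733284 - 4730916)/(-456791 + 237190) = (-32 - 3007466568 - 4730916)/(-219601) = -3012197516*(-1/219601) = 3012197516/219601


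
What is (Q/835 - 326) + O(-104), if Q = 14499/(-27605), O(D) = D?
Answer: -9911589749/23050175 ≈ -430.00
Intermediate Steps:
Q = -14499/27605 (Q = 14499*(-1/27605) = -14499/27605 ≈ -0.52523)
(Q/835 - 326) + O(-104) = (-14499/27605/835 - 326) - 104 = (-14499/27605*1/835 - 326) - 104 = (-14499/23050175 - 326) - 104 = -7514371549/23050175 - 104 = -9911589749/23050175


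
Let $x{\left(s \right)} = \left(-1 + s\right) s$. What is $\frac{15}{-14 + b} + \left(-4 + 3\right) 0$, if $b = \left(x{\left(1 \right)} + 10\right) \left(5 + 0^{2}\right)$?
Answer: $\frac{5}{12} \approx 0.41667$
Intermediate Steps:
$x{\left(s \right)} = s \left(-1 + s\right)$
$b = 50$ ($b = \left(1 \left(-1 + 1\right) + 10\right) \left(5 + 0^{2}\right) = \left(1 \cdot 0 + 10\right) \left(5 + 0\right) = \left(0 + 10\right) 5 = 10 \cdot 5 = 50$)
$\frac{15}{-14 + b} + \left(-4 + 3\right) 0 = \frac{15}{-14 + 50} + \left(-4 + 3\right) 0 = \frac{15}{36} - 0 = 15 \cdot \frac{1}{36} + 0 = \frac{5}{12} + 0 = \frac{5}{12}$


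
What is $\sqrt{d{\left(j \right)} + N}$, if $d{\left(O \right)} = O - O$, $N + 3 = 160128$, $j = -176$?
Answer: $5 \sqrt{6405} \approx 400.16$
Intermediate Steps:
$N = 160125$ ($N = -3 + 160128 = 160125$)
$d{\left(O \right)} = 0$
$\sqrt{d{\left(j \right)} + N} = \sqrt{0 + 160125} = \sqrt{160125} = 5 \sqrt{6405}$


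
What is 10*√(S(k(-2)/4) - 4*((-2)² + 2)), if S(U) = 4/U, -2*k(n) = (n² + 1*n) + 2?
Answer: 40*I*√2 ≈ 56.569*I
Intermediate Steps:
k(n) = -1 - n/2 - n²/2 (k(n) = -((n² + 1*n) + 2)/2 = -((n² + n) + 2)/2 = -((n + n²) + 2)/2 = -(2 + n + n²)/2 = -1 - n/2 - n²/2)
10*√(S(k(-2)/4) - 4*((-2)² + 2)) = 10*√(4/(((-1 - ½*(-2) - ½*(-2)²)/4)) - 4*((-2)² + 2)) = 10*√(4/(((-1 + 1 - ½*4)*(¼))) - 4*(4 + 2)) = 10*√(4/(((-1 + 1 - 2)*(¼))) - 4*6) = 10*√(4/((-2*¼)) - 24) = 10*√(4/(-½) - 24) = 10*√(4*(-2) - 24) = 10*√(-8 - 24) = 10*√(-32) = 10*(4*I*√2) = 40*I*√2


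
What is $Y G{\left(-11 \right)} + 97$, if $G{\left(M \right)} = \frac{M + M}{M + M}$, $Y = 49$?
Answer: $146$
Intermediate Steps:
$G{\left(M \right)} = 1$ ($G{\left(M \right)} = \frac{2 M}{2 M} = 2 M \frac{1}{2 M} = 1$)
$Y G{\left(-11 \right)} + 97 = 49 \cdot 1 + 97 = 49 + 97 = 146$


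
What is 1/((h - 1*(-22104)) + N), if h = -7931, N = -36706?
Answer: -1/22533 ≈ -4.4379e-5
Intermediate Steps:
1/((h - 1*(-22104)) + N) = 1/((-7931 - 1*(-22104)) - 36706) = 1/((-7931 + 22104) - 36706) = 1/(14173 - 36706) = 1/(-22533) = -1/22533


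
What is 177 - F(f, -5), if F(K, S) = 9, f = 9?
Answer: 168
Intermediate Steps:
177 - F(f, -5) = 177 - 1*9 = 177 - 9 = 168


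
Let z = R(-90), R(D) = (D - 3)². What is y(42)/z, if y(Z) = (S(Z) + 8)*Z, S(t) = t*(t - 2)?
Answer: 23632/2883 ≈ 8.1970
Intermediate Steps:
R(D) = (-3 + D)²
S(t) = t*(-2 + t)
z = 8649 (z = (-3 - 90)² = (-93)² = 8649)
y(Z) = Z*(8 + Z*(-2 + Z)) (y(Z) = (Z*(-2 + Z) + 8)*Z = (8 + Z*(-2 + Z))*Z = Z*(8 + Z*(-2 + Z)))
y(42)/z = (42*(8 + 42*(-2 + 42)))/8649 = (42*(8 + 42*40))*(1/8649) = (42*(8 + 1680))*(1/8649) = (42*1688)*(1/8649) = 70896*(1/8649) = 23632/2883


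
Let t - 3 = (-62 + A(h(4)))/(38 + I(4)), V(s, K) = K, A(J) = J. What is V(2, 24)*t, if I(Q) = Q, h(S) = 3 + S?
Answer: 284/7 ≈ 40.571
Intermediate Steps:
t = 71/42 (t = 3 + (-62 + (3 + 4))/(38 + 4) = 3 + (-62 + 7)/42 = 3 - 55*1/42 = 3 - 55/42 = 71/42 ≈ 1.6905)
V(2, 24)*t = 24*(71/42) = 284/7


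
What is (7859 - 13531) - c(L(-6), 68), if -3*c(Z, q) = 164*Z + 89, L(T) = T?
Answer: -17911/3 ≈ -5970.3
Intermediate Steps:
c(Z, q) = -89/3 - 164*Z/3 (c(Z, q) = -(164*Z + 89)/3 = -(89 + 164*Z)/3 = -89/3 - 164*Z/3)
(7859 - 13531) - c(L(-6), 68) = (7859 - 13531) - (-89/3 - 164/3*(-6)) = -5672 - (-89/3 + 328) = -5672 - 1*895/3 = -5672 - 895/3 = -17911/3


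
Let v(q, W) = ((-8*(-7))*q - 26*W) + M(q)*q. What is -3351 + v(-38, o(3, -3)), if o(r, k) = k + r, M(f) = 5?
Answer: -5669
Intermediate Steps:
v(q, W) = -26*W + 61*q (v(q, W) = ((-8*(-7))*q - 26*W) + 5*q = (56*q - 26*W) + 5*q = (-26*W + 56*q) + 5*q = -26*W + 61*q)
-3351 + v(-38, o(3, -3)) = -3351 + (-26*(-3 + 3) + 61*(-38)) = -3351 + (-26*0 - 2318) = -3351 + (0 - 2318) = -3351 - 2318 = -5669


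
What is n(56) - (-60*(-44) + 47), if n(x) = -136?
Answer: -2823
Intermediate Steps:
n(56) - (-60*(-44) + 47) = -136 - (-60*(-44) + 47) = -136 - (2640 + 47) = -136 - 1*2687 = -136 - 2687 = -2823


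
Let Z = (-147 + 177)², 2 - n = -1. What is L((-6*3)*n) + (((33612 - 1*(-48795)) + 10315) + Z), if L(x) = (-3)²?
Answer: 93631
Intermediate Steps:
n = 3 (n = 2 - 1*(-1) = 2 + 1 = 3)
Z = 900 (Z = 30² = 900)
L(x) = 9
L((-6*3)*n) + (((33612 - 1*(-48795)) + 10315) + Z) = 9 + (((33612 - 1*(-48795)) + 10315) + 900) = 9 + (((33612 + 48795) + 10315) + 900) = 9 + ((82407 + 10315) + 900) = 9 + (92722 + 900) = 9 + 93622 = 93631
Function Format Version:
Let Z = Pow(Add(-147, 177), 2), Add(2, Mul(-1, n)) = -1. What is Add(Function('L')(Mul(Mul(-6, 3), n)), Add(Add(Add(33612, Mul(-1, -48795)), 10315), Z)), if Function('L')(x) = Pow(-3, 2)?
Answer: 93631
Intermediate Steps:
n = 3 (n = Add(2, Mul(-1, -1)) = Add(2, 1) = 3)
Z = 900 (Z = Pow(30, 2) = 900)
Function('L')(x) = 9
Add(Function('L')(Mul(Mul(-6, 3), n)), Add(Add(Add(33612, Mul(-1, -48795)), 10315), Z)) = Add(9, Add(Add(Add(33612, Mul(-1, -48795)), 10315), 900)) = Add(9, Add(Add(Add(33612, 48795), 10315), 900)) = Add(9, Add(Add(82407, 10315), 900)) = Add(9, Add(92722, 900)) = Add(9, 93622) = 93631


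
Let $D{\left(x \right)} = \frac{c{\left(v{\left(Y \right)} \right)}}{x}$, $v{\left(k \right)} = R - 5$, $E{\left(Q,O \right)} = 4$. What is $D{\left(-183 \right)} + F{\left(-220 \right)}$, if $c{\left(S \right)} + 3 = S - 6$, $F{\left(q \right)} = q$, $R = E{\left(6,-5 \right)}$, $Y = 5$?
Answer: $- \frac{40250}{183} \approx -219.95$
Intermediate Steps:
$R = 4$
$v{\left(k \right)} = -1$ ($v{\left(k \right)} = 4 - 5 = -1$)
$c{\left(S \right)} = -9 + S$ ($c{\left(S \right)} = -3 + \left(S - 6\right) = -3 + \left(-6 + S\right) = -9 + S$)
$D{\left(x \right)} = - \frac{10}{x}$ ($D{\left(x \right)} = \frac{-9 - 1}{x} = - \frac{10}{x}$)
$D{\left(-183 \right)} + F{\left(-220 \right)} = - \frac{10}{-183} - 220 = \left(-10\right) \left(- \frac{1}{183}\right) - 220 = \frac{10}{183} - 220 = - \frac{40250}{183}$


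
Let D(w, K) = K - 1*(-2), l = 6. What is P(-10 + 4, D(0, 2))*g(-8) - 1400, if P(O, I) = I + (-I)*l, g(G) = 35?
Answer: -2100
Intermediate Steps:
D(w, K) = 2 + K (D(w, K) = K + 2 = 2 + K)
P(O, I) = -5*I (P(O, I) = I - I*6 = I - 6*I = -5*I)
P(-10 + 4, D(0, 2))*g(-8) - 1400 = -5*(2 + 2)*35 - 1400 = -5*4*35 - 1400 = -20*35 - 1400 = -700 - 1400 = -2100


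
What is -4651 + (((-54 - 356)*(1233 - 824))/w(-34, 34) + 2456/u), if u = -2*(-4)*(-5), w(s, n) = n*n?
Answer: -14038061/2890 ≈ -4857.5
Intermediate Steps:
w(s, n) = n**2
u = -40 (u = 8*(-5) = -40)
-4651 + (((-54 - 356)*(1233 - 824))/w(-34, 34) + 2456/u) = -4651 + (((-54 - 356)*(1233 - 824))/(34**2) + 2456/(-40)) = -4651 + (-410*409/1156 + 2456*(-1/40)) = -4651 + (-167690*1/1156 - 307/5) = -4651 + (-83845/578 - 307/5) = -4651 - 596671/2890 = -14038061/2890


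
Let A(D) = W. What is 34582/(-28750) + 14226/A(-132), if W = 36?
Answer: 33979379/86250 ≈ 393.96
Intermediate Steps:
A(D) = 36
34582/(-28750) + 14226/A(-132) = 34582/(-28750) + 14226/36 = 34582*(-1/28750) + 14226*(1/36) = -17291/14375 + 2371/6 = 33979379/86250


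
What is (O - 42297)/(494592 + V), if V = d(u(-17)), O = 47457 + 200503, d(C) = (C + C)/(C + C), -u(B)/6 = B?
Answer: 205663/494593 ≈ 0.41582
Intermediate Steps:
u(B) = -6*B
d(C) = 1 (d(C) = (2*C)/((2*C)) = (2*C)*(1/(2*C)) = 1)
O = 247960
V = 1
(O - 42297)/(494592 + V) = (247960 - 42297)/(494592 + 1) = 205663/494593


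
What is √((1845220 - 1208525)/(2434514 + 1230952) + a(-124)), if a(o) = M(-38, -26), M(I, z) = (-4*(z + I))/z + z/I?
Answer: I*√818624167443263454/301790034 ≈ 2.998*I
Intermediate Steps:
M(I, z) = z/I + (-4*I - 4*z)/z (M(I, z) = (-4*(I + z))/z + z/I = (-4*I - 4*z)/z + z/I = z/I + (-4*I - 4*z)/z)
a(o) = -2263/247 (a(o) = -4 - 26/(-38) - 4*(-38)/(-26) = -4 - 26*(-1/38) - 4*(-38)*(-1/26) = -4 + 13/19 - 76/13 = -2263/247)
√((1845220 - 1208525)/(2434514 + 1230952) + a(-124)) = √((1845220 - 1208525)/(2434514 + 1230952) - 2263/247) = √(636695/3665466 - 2263/247) = √(-8137685893/905370102) = I*√818624167443263454/301790034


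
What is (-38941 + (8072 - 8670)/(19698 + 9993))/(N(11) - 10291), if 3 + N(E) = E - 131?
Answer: 1156197829/309202074 ≈ 3.7393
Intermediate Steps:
N(E) = -134 + E (N(E) = -3 + (E - 131) = -3 + (-131 + E) = -134 + E)
(-38941 + (8072 - 8670)/(19698 + 9993))/(N(11) - 10291) = (-38941 + (8072 - 8670)/(19698 + 9993))/((-134 + 11) - 10291) = (-38941 - 598/29691)/(-123 - 10291) = (-38941 - 598*1/29691)/(-10414) = (-38941 - 598/29691)*(-1/10414) = -1156197829/29691*(-1/10414) = 1156197829/309202074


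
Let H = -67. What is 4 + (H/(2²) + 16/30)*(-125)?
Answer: 24373/12 ≈ 2031.1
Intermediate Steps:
4 + (H/(2²) + 16/30)*(-125) = 4 + (-67/(2²) + 16/30)*(-125) = 4 + (-67/4 + 16*(1/30))*(-125) = 4 + (-67*¼ + 8/15)*(-125) = 4 + (-67/4 + 8/15)*(-125) = 4 - 973/60*(-125) = 4 + 24325/12 = 24373/12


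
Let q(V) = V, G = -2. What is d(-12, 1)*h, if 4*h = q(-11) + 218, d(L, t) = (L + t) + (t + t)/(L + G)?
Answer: -8073/14 ≈ -576.64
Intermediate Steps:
d(L, t) = L + t + 2*t/(-2 + L) (d(L, t) = (L + t) + (t + t)/(L - 2) = (L + t) + (2*t)/(-2 + L) = (L + t) + 2*t/(-2 + L) = L + t + 2*t/(-2 + L))
h = 207/4 (h = (-11 + 218)/4 = (¼)*207 = 207/4 ≈ 51.750)
d(-12, 1)*h = -12*(-2 - 12 + 1)/(-2 - 12)*(207/4) = -12*(-13)/(-14)*(207/4) = -12*(-1/14)*(-13)*(207/4) = -78/7*207/4 = -8073/14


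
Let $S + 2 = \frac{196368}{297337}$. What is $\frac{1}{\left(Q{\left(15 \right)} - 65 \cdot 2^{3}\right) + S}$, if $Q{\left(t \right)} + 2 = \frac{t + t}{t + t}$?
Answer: $- \frac{297337}{155310883} \approx -0.0019145$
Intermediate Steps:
$Q{\left(t \right)} = -1$ ($Q{\left(t \right)} = -2 + \frac{t + t}{t + t} = -2 + \frac{2 t}{2 t} = -2 + 2 t \frac{1}{2 t} = -2 + 1 = -1$)
$S = - \frac{398306}{297337}$ ($S = -2 + \frac{196368}{297337} = - \frac{398306}{297337} \approx -1.3396$)
$\frac{1}{\left(Q{\left(15 \right)} - 65 \cdot 2^{3}\right) + S} = \frac{1}{\left(-1 - 65 \cdot 2^{3}\right) - \frac{398306}{297337}} = \frac{1}{\left(-1 - 520\right) - \frac{398306}{297337}} = \frac{1}{-521 - \frac{398306}{297337}} = \frac{1}{- \frac{155310883}{297337}} = - \frac{297337}{155310883}$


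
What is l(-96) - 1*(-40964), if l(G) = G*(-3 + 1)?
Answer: 41156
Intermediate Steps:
l(G) = -2*G (l(G) = G*(-2) = -2*G)
l(-96) - 1*(-40964) = -2*(-96) - 1*(-40964) = 192 + 40964 = 41156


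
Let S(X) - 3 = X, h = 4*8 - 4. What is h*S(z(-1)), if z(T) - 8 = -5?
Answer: 168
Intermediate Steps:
z(T) = 3 (z(T) = 8 - 5 = 3)
h = 28 (h = 32 - 4 = 28)
S(X) = 3 + X
h*S(z(-1)) = 28*(3 + 3) = 28*6 = 168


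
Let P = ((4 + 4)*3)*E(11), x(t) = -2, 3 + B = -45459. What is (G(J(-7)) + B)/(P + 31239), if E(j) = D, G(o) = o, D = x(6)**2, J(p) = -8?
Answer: -9094/6267 ≈ -1.4511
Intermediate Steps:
B = -45462 (B = -3 - 45459 = -45462)
D = 4 (D = (-2)**2 = 4)
E(j) = 4
P = 96 (P = ((4 + 4)*3)*4 = (8*3)*4 = 24*4 = 96)
(G(J(-7)) + B)/(P + 31239) = (-8 - 45462)/(96 + 31239) = -45470/31335 = -45470*1/31335 = -9094/6267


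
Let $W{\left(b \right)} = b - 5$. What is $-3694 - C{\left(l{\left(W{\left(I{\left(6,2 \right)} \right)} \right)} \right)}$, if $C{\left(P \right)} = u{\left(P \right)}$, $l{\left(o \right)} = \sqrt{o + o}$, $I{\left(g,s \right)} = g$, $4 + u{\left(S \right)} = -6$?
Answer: $-3684$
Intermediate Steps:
$u{\left(S \right)} = -10$ ($u{\left(S \right)} = -4 - 6 = -10$)
$W{\left(b \right)} = -5 + b$
$l{\left(o \right)} = \sqrt{2} \sqrt{o}$ ($l{\left(o \right)} = \sqrt{2 o} = \sqrt{2} \sqrt{o}$)
$C{\left(P \right)} = -10$
$-3694 - C{\left(l{\left(W{\left(I{\left(6,2 \right)} \right)} \right)} \right)} = -3694 - -10 = -3694 + 10 = -3684$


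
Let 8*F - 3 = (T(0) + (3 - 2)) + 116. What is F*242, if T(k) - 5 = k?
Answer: 15125/4 ≈ 3781.3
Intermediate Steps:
T(k) = 5 + k
F = 125/8 (F = 3/8 + (((5 + 0) + (3 - 2)) + 116)/8 = 3/8 + ((5 + 1) + 116)/8 = 3/8 + (6 + 116)/8 = 3/8 + (1/8)*122 = 3/8 + 61/4 = 125/8 ≈ 15.625)
F*242 = (125/8)*242 = 15125/4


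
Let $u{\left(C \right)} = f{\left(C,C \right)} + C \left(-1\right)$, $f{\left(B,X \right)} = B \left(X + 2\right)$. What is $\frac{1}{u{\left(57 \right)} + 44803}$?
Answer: $\frac{1}{48109} \approx 2.0786 \cdot 10^{-5}$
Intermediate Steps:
$f{\left(B,X \right)} = B \left(2 + X\right)$
$u{\left(C \right)} = - C + C \left(2 + C\right)$ ($u{\left(C \right)} = C \left(2 + C\right) + C \left(-1\right) = C \left(2 + C\right) - C = - C + C \left(2 + C\right)$)
$\frac{1}{u{\left(57 \right)} + 44803} = \frac{1}{57 \left(1 + 57\right) + 44803} = \frac{1}{57 \cdot 58 + 44803} = \frac{1}{3306 + 44803} = \frac{1}{48109}$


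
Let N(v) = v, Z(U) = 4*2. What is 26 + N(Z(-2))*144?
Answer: 1178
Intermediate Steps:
Z(U) = 8
26 + N(Z(-2))*144 = 26 + 8*144 = 26 + 1152 = 1178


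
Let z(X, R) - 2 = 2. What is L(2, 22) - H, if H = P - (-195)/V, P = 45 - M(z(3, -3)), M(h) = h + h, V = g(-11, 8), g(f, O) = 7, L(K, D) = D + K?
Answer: -286/7 ≈ -40.857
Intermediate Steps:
z(X, R) = 4 (z(X, R) = 2 + 2 = 4)
V = 7
M(h) = 2*h
P = 37 (P = 45 - 2*4 = 45 - 1*8 = 45 - 8 = 37)
H = 454/7 (H = 37 - (-195)/7 = 37 - 1*(-195/7) = 37 + 195/7 = 454/7 ≈ 64.857)
L(2, 22) - H = (22 + 2) - 1*454/7 = 24 - 454/7 = -286/7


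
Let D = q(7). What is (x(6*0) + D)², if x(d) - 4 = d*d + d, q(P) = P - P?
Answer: 16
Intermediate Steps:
q(P) = 0
D = 0
x(d) = 4 + d + d² (x(d) = 4 + (d*d + d) = 4 + (d² + d) = 4 + (d + d²) = 4 + d + d²)
(x(6*0) + D)² = ((4 + 6*0 + (6*0)²) + 0)² = ((4 + 0 + 0²) + 0)² = ((4 + 0 + 0) + 0)² = (4 + 0)² = 4² = 16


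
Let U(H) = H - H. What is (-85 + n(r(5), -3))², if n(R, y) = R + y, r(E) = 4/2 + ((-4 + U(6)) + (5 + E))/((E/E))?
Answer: 6400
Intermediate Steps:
U(H) = 0
r(E) = 3 + E (r(E) = 4/2 + ((-4 + 0) + (5 + E))/((E/E)) = 4*(½) + (-4 + (5 + E))/1 = 2 + (1 + E)*1 = 2 + (1 + E) = 3 + E)
(-85 + n(r(5), -3))² = (-85 + ((3 + 5) - 3))² = (-85 + (8 - 3))² = (-85 + 5)² = (-80)² = 6400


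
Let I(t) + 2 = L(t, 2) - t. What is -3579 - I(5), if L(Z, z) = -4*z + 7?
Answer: -3571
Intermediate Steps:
L(Z, z) = 7 - 4*z
I(t) = -3 - t (I(t) = -2 + ((7 - 4*2) - t) = -2 + ((7 - 8) - t) = -2 + (-1 - t) = -3 - t)
-3579 - I(5) = -3579 - (-3 - 1*5) = -3579 - (-3 - 5) = -3579 - 1*(-8) = -3579 + 8 = -3571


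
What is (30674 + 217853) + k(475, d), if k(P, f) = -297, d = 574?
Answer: 248230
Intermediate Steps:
(30674 + 217853) + k(475, d) = (30674 + 217853) - 297 = 248527 - 297 = 248230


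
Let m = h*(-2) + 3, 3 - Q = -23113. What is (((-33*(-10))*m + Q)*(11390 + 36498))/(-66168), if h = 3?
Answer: -132446236/8271 ≈ -16013.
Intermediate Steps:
Q = 23116 (Q = 3 - 1*(-23113) = 3 + 23113 = 23116)
m = -3 (m = 3*(-2) + 3 = -6 + 3 = -3)
(((-33*(-10))*m + Q)*(11390 + 36498))/(-66168) = ((-33*(-10)*(-3) + 23116)*(11390 + 36498))/(-66168) = ((330*(-3) + 23116)*47888)*(-1/66168) = ((-990 + 23116)*47888)*(-1/66168) = (22126*47888)*(-1/66168) = 1059569888*(-1/66168) = -132446236/8271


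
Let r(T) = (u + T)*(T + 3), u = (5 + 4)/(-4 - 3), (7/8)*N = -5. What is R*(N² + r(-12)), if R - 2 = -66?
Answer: -477376/49 ≈ -9742.4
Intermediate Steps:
R = -64 (R = 2 - 66 = -64)
N = -40/7 (N = (8/7)*(-5) = -40/7 ≈ -5.7143)
u = -9/7 (u = 9/(-7) = 9*(-⅐) = -9/7 ≈ -1.2857)
r(T) = (3 + T)*(-9/7 + T) (r(T) = (-9/7 + T)*(T + 3) = (-9/7 + T)*(3 + T) = (3 + T)*(-9/7 + T))
R*(N² + r(-12)) = -64*((-40/7)² + (-27/7 + (-12)² + (12/7)*(-12))) = -64*(1600/49 + (-27/7 + 144 - 144/7)) = -64*(1600/49 + 837/7) = -64*7459/49 = -477376/49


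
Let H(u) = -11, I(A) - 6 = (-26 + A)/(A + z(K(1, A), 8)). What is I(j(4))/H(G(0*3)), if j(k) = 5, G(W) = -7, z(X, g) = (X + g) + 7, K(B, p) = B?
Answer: -5/11 ≈ -0.45455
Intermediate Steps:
z(X, g) = 7 + X + g
I(A) = 6 + (-26 + A)/(16 + A) (I(A) = 6 + (-26 + A)/(A + (7 + 1 + 8)) = 6 + (-26 + A)/(A + 16) = 6 + (-26 + A)/(16 + A))
I(j(4))/H(G(0*3)) = (7*(10 + 5)/(16 + 5))/(-11) = (7*15/21)*(-1/11) = (7*(1/21)*15)*(-1/11) = 5*(-1/11) = -5/11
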